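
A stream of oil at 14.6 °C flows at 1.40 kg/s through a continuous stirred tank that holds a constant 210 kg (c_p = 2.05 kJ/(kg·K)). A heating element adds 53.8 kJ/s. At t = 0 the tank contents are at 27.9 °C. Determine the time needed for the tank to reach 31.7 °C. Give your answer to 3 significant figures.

Heat balance on the well-mixed liquid: M c_p dT/dt = ṁ c_p (T_in − T) + 53.8.
τ = M/ṁ = 150.00 s; T_ss = T_in + Q̇/(ṁ c_p) = 33.346 °C.
T(t) = T_ss + (T₀ − T_ss) e^(−t/τ). Set T = 31.7:
e^(−t/τ) = (31.7 − 33.346)/(27.9 − 33.346) = 0.30219
t = −150.00 · ln(0.30219) = 179.50 s.

180 s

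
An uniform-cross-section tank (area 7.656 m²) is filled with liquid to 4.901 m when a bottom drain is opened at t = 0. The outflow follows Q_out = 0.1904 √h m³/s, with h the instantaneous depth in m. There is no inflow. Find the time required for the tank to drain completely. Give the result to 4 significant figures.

A dh/dt = −Q_out = −0.1904 √h.
Separate and integrate: 2(√h − √h₀) = −(0.1904/A) t.
Set h = 0: 2√h₀ = (0.1904/A) t_empty ⇒ t_empty = 2A√h₀/0.1904.
t_empty = 2·7.656·√4.901/0.1904 = 15.3120·2.21382/0.1904 = 178.036 s.

178.0 s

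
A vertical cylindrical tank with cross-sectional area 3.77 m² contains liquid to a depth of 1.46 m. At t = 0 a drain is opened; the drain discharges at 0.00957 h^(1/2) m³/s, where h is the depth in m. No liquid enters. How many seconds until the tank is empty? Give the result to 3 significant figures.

952 s

Mass balance (ρ constant): A dh/dt = −0.00957 √h.
∫ h^(−1/2) dh = −(0.00957/A) ∫ dt, giving 2√h = 2√h₀ − (0.00957/A) t.
Set h = 0: 2√h₀ = (0.00957/A) t_empty ⇒ t_empty = 2A√h₀/0.00957.
t_empty = 2·3.77·√1.46/0.00957 = 7.5400·1.2083/0.00957 = 952.00 s.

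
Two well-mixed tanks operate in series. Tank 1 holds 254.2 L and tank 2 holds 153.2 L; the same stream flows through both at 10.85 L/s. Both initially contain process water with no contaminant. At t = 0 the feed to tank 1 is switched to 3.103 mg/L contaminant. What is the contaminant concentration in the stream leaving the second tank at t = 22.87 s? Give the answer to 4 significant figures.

Each tank obeys Vᵢ dCᵢ/dt = Q(Cᵢ₋₁ − Cᵢ), so τᵢ = Vᵢ/Q.
τ₁ = 254.2/10.85 = 23.4286 s; τ₂ = 153.2/10.85 = 14.1198 s.
Solving the cascade with C₁(0)=C₂(0)=0 gives C₂(t) = C_in[1 − (τ₁ e^(−t/τ₁) − τ₂ e^(−t/τ₂))/(τ₁ − τ₂)].
At t = 22.87: e^(−t/τ₁) = 0.376756, e^(−t/τ₂) = 0.197956.
C₂ = 3.103·[1 − (23.4286·0.376756 − 14.1198·0.197956)/(9.30876)] = 3.103·0.352036 = 1.09237 mg/L.

1.092 mg/L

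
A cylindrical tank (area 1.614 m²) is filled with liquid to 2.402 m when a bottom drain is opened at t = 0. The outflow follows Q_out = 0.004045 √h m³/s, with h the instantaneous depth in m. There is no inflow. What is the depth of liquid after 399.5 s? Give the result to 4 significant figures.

With no inflow, A dh/dt = −0.004045 √h.
∫ h^(−1/2) dh = −(0.004045/A) ∫ dt, giving 2√h = 2√h₀ − (0.004045/A) t.
√h = √2.402 − 0.004045·399.5/(2·1.614) = 1.54984 − 0.500613 = 1.04923.
h = 1.04923² = 1.10088 m.

1.101 m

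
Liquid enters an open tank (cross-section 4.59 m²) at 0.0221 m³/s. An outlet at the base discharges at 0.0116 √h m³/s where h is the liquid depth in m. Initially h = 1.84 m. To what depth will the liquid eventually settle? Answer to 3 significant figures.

3.63 m

Unsteady balance on liquid volume: A dh/dt = Q_in − 0.0116 √h. At steady state dh/dt = 0:
Q_in = 0.0116 √h_ss ⇒ √h_ss = 0.0221/0.0116 = 1.9052.
h_ss = 1.9052² = 3.6297 m. (Since h₀ = 1.84 m < h_ss, the level will rise toward this value.)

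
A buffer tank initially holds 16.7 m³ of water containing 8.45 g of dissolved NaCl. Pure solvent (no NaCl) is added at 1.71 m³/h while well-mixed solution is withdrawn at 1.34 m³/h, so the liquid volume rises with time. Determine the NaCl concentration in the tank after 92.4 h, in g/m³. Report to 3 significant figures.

0.00294 g/m³

Let m(t) be the amount of NaCl. Volume: V(t) = V₀ + (Q_in − Q_out) t = 16.7 + 0.37000 t; V(92.4) = 50.888 m³.
No NaCl enters, so dm/dt = −Q_out · (m/V).
Separate: dm/m = −Q_out dt/V(t) ⇒ ln(m/m₀) = −(Q_out/(Q_in−Q_out)) ln(V/V₀).
m = m₀ (V₀/V)^(Q_out/(Q_in−Q_out)) = 8.45 × (16.7/50.888)^(3.6216) = 0.14940 g.
C = m/V = 0.14940/50.888 = 0.0029359 g/m³.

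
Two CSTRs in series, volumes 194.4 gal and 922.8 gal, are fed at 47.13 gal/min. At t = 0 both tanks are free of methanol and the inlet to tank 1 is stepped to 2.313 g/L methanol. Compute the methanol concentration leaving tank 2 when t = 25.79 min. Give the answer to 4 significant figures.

Each tank obeys Vᵢ dCᵢ/dt = Q(Cᵢ₋₁ − Cᵢ), so τᵢ = Vᵢ/Q.
τ₁ = 194.4/47.13 = 4.12476 min; τ₂ = 922.8/47.13 = 19.5799 min.
Solving the cascade with C₁(0)=C₂(0)=0 gives C₂(t) = C_in[1 − (τ₁ e^(−t/τ₁) − τ₂ e^(−t/τ₂))/(τ₁ − τ₂)].
At t = 25.79: e^(−t/τ₁) = 0.00192567, e^(−t/τ₂) = 0.267893.
C₂ = 2.313·[1 − (4.12476·0.00192567 − 19.5799·0.267893)/(-15.4551)] = 2.313·0.661124 = 1.52918 g/L.

1.529 g/L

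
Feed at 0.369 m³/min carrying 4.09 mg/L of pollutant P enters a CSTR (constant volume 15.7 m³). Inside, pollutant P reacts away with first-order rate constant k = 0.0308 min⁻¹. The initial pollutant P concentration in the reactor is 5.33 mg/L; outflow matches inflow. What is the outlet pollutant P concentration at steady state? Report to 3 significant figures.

Species balance: V dC/dt = Q C_in − Q C − k V C.
At steady state: 0 = Q C_in − (Q + kV) C_ss, so C_ss = Q C_in/(Q + kV).
C_ss = 0.369·4.09/(0.369 + 0.0308·15.7) = 1.5092/0.85256 = 1.7702 mg/L.

1.77 mg/L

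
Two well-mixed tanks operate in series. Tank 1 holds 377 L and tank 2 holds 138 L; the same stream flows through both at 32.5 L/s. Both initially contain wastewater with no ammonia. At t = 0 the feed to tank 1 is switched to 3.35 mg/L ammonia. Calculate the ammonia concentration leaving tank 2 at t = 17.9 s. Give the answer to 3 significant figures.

Species balance on tank i: dCᵢ/dt = (Cᵢ₋₁ − Cᵢ)/τᵢ with τᵢ = Vᵢ/Q.
τ₁ = 377/32.5 = 11.600 s; τ₂ = 138/32.5 = 4.2462 s.
Solving the cascade with C₁(0)=C₂(0)=0 gives C₂(t) = C_in[1 − (τ₁ e^(−t/τ₁) − τ₂ e^(−t/τ₂))/(τ₁ − τ₂)].
At t = 17.9: e^(−t/τ₁) = 0.21372, e^(−t/τ₂) = 0.014764.
C₂ = 3.35·[1 − (11.600·0.21372 − 4.2462·0.014764)/(7.3538)] = 3.35·0.67141 = 2.2492 mg/L.

2.25 mg/L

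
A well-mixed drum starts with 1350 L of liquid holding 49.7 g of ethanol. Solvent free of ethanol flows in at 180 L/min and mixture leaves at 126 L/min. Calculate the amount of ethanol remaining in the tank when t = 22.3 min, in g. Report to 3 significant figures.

Let m(t) be the amount of ethanol. Volume: V(t) = V₀ + (Q_in − Q_out) t = 1350 + 54.000 t; V(22.3) = 2554.2 L.
Solute balance: dm/dt = 0 − Q_out C = −Q_out m/V(t).
dm/m = −Q_out dt/(V₀ + 54.000 t); integrating gives ln(m/m₀) = −(Q_out/(Q_in−Q_out)) ln(V/V₀).
m = m₀ (V₀/V)^(Q_out/(Q_in−Q_out)) = 49.7 × (1350/2554.2)^(2.3333) = 11.226 g.

11.2 g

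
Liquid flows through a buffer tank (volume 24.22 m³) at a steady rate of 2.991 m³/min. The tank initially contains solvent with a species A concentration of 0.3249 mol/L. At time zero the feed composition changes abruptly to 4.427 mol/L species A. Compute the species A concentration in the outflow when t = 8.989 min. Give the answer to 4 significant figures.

Transient balance on the dissolved component: V dC/dt = Q(C_in − C).
So dC/dt = (C_in − C)/τ with τ = V/Q = 24.22/2.991 = 8.09763 min.
This is linear first-order; C(t) = C_in + (C₀ − C_in) e^(−t/τ).
C(8.989) = 4.427 + (0.3249 − 4.427)·e^(−8.989/8.09763) = 4.427 + (-4.10210)·0.329533 = 3.07522 mol/L.

3.075 mol/L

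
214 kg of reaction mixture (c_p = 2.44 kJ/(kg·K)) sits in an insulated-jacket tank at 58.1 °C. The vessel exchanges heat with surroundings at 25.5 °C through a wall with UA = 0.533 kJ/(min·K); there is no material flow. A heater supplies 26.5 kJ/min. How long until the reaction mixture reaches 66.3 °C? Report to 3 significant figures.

M c_p dT/dt = −UA(T − T_amb) + Q̇.
τ = M c_p/UA = 979.66 min; T_ss = T_amb + Q̇/UA = 25.5 + 26.5/0.533 = 75.219 °C.
T(t) = T_ss + (T₀ − T_ss)e^(−t/τ); set T = 66.3:
t = −τ ln[(T − T_ss)/(T₀ − T_ss)] = −979.66 · ln(0.52099) = 638.77 min.

639 min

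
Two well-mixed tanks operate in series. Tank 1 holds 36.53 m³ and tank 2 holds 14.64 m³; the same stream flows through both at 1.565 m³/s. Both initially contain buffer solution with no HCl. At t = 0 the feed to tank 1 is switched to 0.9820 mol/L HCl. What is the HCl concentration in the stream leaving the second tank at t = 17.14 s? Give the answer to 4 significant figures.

Time constants: τᵢ = Vᵢ/Q for each well-mixed tank.
τ₁ = 36.53/1.565 = 23.3419 s; τ₂ = 14.64/1.565 = 9.35463 s.
Tank 1: C₁ = C_in(1 − e^(−t/τ₁)). Tank 2 (τ₁ ≠ τ₂): C₂ = C_in[1 − (τ₁ e^(−t/τ₁) − τ₂ e^(−t/τ₂))/(τ₁ − τ₂)].
At t = 17.14: e^(−t/τ₁) = 0.479840, e^(−t/τ₂) = 0.160053.
C₂ = 0.9820·[1 − (23.3419·0.479840 − 9.35463·0.160053)/(13.9872)] = 0.9820·0.306288 = 0.300775 mol/L.

0.3008 mol/L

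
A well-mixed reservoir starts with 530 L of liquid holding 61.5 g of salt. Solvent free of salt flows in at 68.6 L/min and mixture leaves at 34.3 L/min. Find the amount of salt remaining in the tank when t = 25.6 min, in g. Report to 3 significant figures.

Total volume: dV/dt = Q_in − Q_out = 34.300 L/min, so V(t) = 530 + 34.300 t and V(25.6) = 1408.1 L.
Solute balance: dm/dt = 0 − Q_out C = −Q_out m/V(t).
Separate: dm/m = −Q_out dt/V(t) ⇒ ln(m/m₀) = −(Q_out/(Q_in−Q_out)) ln(V/V₀).
m = m₀ (V₀/V)^(Q_out/(Q_in−Q_out)) = 61.5 × (530/1408.1)^(1.0000) = 23.149 g.

23.1 g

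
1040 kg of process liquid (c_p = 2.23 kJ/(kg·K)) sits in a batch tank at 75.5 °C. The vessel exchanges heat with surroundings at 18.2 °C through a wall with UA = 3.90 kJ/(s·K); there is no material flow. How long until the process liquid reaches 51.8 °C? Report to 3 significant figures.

317 s

Heat balance on the well-mixed liquid: M c_p dT/dt = −UA(T − T_amb).
τ = M c_p/UA = 594.67 s; T_ss = T_amb = 18.200 °C.
T(t) = T_ss + (T₀ − T_ss)e^(−t/τ); set T = 51.8:
t = −τ ln[(T − T_ss)/(T₀ − T_ss)] = −594.67 · ln(0.58639) = 317.42 s.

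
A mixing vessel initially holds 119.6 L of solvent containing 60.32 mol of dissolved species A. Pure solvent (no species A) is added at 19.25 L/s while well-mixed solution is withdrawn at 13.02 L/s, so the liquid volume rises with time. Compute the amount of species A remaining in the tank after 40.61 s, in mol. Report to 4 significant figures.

Total volume: dV/dt = Q_in − Q_out = 6.23000 L/s, so V(t) = 119.6 + 6.23000 t and V(40.61) = 372.600 L.
Species balance (pure solvent in): dm/dt = −Q_out · m/V(t).
Separate: dm/m = −Q_out dt/V(t) ⇒ ln(m/m₀) = −(Q_out/(Q_in−Q_out)) ln(V/V₀).
m = m₀ (V₀/V)^(Q_out/(Q_in−Q_out)) = 60.32 × (119.6/372.600)^(2.08989) = 5.61147 mol.

5.611 mol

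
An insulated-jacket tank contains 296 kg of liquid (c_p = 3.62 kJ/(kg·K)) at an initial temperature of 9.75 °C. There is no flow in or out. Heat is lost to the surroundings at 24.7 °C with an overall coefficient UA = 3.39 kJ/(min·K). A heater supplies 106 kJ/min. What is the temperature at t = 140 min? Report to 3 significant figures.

26.3 °C

First-law balance (no shaft work): M c_p dT/dt = −UA(T − T_amb) + Q̇.
dT/dt = (T_ss − T)/τ with T_ss = T_amb + Q̇/UA = 24.7 + 106/3.39 = 55.968 °C, τ = M c_p/UA = 296·3.62/3.39 = 316.08 min.
T approaches T_ss exponentially: T(t) = T_ss + (T₀ − T_ss) e^(−t/τ).
T(140) = 55.968 + (-46.218)·0.64216 = 26.289 °C.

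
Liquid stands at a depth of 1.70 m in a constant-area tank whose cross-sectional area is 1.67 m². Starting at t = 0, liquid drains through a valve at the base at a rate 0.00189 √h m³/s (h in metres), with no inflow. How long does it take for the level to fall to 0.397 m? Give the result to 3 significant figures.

1190 s

With no inflow, A dh/dt = −0.00189 √h.
Separate and integrate: 2(√h − √h₀) = −(0.00189/A) t.
t = 2A(√h₀ − √h)/0.00189 = 2·1.67·(√1.70 − √0.397)/0.00189
  = 3.3400 × (1.3038 − 0.63008) / 0.00189 = 1190.7 s.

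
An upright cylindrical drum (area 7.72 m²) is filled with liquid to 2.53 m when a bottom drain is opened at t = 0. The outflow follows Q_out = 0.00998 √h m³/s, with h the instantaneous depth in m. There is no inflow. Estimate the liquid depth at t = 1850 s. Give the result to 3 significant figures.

0.156 m

A dh/dt = −Q_out = −0.00998 √h.
Separate and integrate: 2(√h − √h₀) = −(0.00998/A) t.
√h = √2.53 − 0.00998·1850/(2·7.72) = 1.5906 − 1.1958 = 0.39481.
h = 0.39481² = 0.15587 m.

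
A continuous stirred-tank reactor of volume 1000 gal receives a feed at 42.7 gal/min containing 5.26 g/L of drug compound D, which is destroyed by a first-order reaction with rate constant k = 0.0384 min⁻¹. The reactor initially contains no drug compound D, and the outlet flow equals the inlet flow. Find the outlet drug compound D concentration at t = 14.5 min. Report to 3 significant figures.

1.92 g/L

Accumulation = in − out − consumed: V dC/dt = Q C_in − Q C − k V C.
This is linear with rate a = Q/V + k = 0.081100 min⁻¹.
C_ss = Q C_in/(Q + kV) = 2.7694 g/L; C(t) = C_ss + (C₀ − C_ss) e^(−a t).
C(14.5) = 2.7694 + (-2.7694)·e^(−0.081100·14.5) = 2.7694 + (-2.7694)·0.30853 = 1.9150 g/L.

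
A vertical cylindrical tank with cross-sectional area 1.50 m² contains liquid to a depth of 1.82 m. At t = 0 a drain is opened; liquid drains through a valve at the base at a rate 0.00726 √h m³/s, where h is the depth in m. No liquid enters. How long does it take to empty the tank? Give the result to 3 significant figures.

A dh/dt = −Q_out = −0.00726 √h.
Separate and integrate: 2(√h − √h₀) = −(0.00726/A) t.
Set h = 0: 2√h₀ = (0.00726/A) t_empty ⇒ t_empty = 2A√h₀/0.00726.
t_empty = 2·1.50·√1.82/0.00726 = 3.0000·1.3491/0.00726 = 557.47 s.

557 s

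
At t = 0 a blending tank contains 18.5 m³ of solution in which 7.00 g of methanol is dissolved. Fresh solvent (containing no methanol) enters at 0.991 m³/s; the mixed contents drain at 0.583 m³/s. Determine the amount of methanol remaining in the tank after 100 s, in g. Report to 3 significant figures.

Total volume: dV/dt = Q_in − Q_out = 0.40800 m³/s, so V(t) = 18.5 + 0.40800 t and V(100) = 59.300 m³.
No methanol enters, so dm/dt = −Q_out · (m/V).
Separate: dm/m = −Q_out dt/V(t) ⇒ ln(m/m₀) = −(Q_out/(Q_in−Q_out)) ln(V/V₀).
m = m₀ (V₀/V)^(Q_out/(Q_in−Q_out)) = 7.00 × (18.5/59.300)^(1.4289) = 1.3250 g.

1.33 g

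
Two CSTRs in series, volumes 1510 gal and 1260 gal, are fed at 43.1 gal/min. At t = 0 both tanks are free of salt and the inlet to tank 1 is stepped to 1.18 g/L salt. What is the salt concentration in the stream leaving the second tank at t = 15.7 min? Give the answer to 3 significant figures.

0.103 g/L

Time constants: τᵢ = Vᵢ/Q for each well-mixed tank.
τ₁ = 1510/43.1 = 35.035 min; τ₂ = 1260/43.1 = 29.234 min.
Solving the cascade with C₁(0)=C₂(0)=0 gives C₂(t) = C_in[1 − (τ₁ e^(−t/τ₁) − τ₂ e^(−t/τ₂))/(τ₁ − τ₂)].
At t = 15.7: e^(−t/τ₁) = 0.63882, e^(−t/τ₂) = 0.58448.
C₂ = 1.18·[1 − (35.035·0.63882 − 29.234·0.58448)/(5.8005)] = 1.18·0.087260 = 0.10297 g/L.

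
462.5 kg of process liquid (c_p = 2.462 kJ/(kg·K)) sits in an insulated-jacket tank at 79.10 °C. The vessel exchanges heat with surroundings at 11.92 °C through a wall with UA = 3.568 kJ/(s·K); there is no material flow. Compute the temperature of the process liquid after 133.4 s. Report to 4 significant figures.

Heat balance on the well-mixed liquid: M c_p dT/dt = −UA(T − T_amb).
dT/dt = (T_ss − T)/τ with T_ss = T_amb = 11.9200 °C, τ = M c_p/UA = 462.5·2.462/3.568 = 319.135 s.
Integrating: T(t) = T_ss + (T₀ − T_ss) e^(−t/τ).
T(133.4) = 11.9200 + (67.1800)·0.658359 = 56.1486 °C.

56.15 °C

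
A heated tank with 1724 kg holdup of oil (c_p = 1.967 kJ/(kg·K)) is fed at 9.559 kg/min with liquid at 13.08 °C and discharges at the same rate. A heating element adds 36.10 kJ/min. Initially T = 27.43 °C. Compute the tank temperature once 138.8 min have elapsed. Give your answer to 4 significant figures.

20.76 °C

Unsteady energy balance on the tank contents: M c_p dT/dt = ṁ c_p (T_in − T) + 36.10.
τ = M/ṁ = 180.354 min; T_ss = T_in + Q̇/(ṁ c_p) = 13.08 + 36.10/(9.559·1.967) = 15.0000 °C.
This is linear first-order; T(t) = T_ss + (T₀ − T_ss) e^(−t/τ).
T(138.8) = 15.0000 + (12.4300)·e^(−138.8/180.354) = 15.0000 + (12.4300)·0.463199 = 20.7575 °C.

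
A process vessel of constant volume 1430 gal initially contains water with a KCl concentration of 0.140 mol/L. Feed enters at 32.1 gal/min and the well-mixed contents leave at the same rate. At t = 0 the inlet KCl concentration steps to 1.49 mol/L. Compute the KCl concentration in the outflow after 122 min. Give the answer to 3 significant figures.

Accumulation = in − out for the solute gives V dC/dt = Q(C_in − C).
Rewrite as dC/dt + C/τ = C_in/τ, τ = V/Q = 44.548 min.
C approaches C_in exponentially: C(t) = C_in + (C₀ − C_in) e^(−t/τ).
C(122) = 1.49 + (0.140 − 1.49)·e^(−122/44.548) = 1.49 + (-1.3500)·0.064661 = 1.4027 mol/L.

1.40 mol/L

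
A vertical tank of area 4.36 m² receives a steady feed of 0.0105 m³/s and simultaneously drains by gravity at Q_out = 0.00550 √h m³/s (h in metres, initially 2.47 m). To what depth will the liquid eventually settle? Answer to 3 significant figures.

A dh/dt = Q_in − 0.00550 √h. Steady state requires inflow = outflow:
Q_in = 0.00550 √h_ss ⇒ √h_ss = 0.0105/0.00550 = 1.9091.
h_ss = 1.9091² = 3.6446 m. (Since h₀ = 2.47 m < h_ss, the level will rise toward this value.)

3.64 m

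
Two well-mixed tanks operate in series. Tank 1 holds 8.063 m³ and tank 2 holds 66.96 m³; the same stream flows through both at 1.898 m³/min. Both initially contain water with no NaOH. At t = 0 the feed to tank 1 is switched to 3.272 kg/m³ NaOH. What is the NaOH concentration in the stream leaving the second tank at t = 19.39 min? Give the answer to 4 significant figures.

1.130 kg/m³

Species balance on tank i: dCᵢ/dt = (Cᵢ₋₁ − Cᵢ)/τᵢ with τᵢ = Vᵢ/Q.
τ₁ = 8.063/1.898 = 4.24816 min; τ₂ = 66.96/1.898 = 35.2792 min.
Tank 1: C₁ = C_in(1 − e^(−t/τ₁)). Tank 2 (τ₁ ≠ τ₂): C₂ = C_in[1 − (τ₁ e^(−t/τ₁) − τ₂ e^(−t/τ₂))/(τ₁ − τ₂)].
At t = 19.39: e^(−t/τ₁) = 0.0104168, e^(−t/τ₂) = 0.577172.
C₂ = 3.272·[1 − (4.24816·0.0104168 − 35.2792·0.577172)/(-31.0311)] = 3.272·0.345239 = 1.12962 kg/m³.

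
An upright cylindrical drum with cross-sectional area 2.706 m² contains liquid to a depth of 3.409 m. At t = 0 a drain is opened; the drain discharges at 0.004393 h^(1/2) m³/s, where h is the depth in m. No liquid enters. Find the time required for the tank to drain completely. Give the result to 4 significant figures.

Accumulation of liquid (constant cross-section A): A dh/dt = −0.004393 √h.
This is separable: 2 d(√h)/dt = −0.004393/A, so √h = √h₀ − (0.004393/(2A)) t.
Tank is empty when √h = 0: t_empty = 2A√h₀/0.004393.
t_empty = 2·2.706·√3.409/0.004393 = 5.41200·1.84635/0.004393 = 2274.63 s.

2275 s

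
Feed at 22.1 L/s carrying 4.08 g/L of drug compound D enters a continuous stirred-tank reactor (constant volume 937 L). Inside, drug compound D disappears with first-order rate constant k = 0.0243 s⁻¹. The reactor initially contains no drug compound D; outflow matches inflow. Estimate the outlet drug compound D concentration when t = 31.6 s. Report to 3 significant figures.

V dC/dt = Q(C_in − C) − k V C.
This is linear with rate a = Q/V + k = 0.047886 s⁻¹.
C_ss = Q C_in/(Q + kV) = 2.0096 g/L; C(t) = C_ss + (C₀ − C_ss) e^(−a t).
C(31.6) = 2.0096 + (-2.0096)·e^(−0.047886·31.6) = 2.0096 + (-2.0096)·0.22021 = 1.5671 g/L.

1.57 g/L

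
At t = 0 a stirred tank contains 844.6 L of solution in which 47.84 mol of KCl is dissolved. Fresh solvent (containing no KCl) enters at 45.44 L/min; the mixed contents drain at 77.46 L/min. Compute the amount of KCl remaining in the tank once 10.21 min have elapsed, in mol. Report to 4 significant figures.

Total volume: dV/dt = Q_in − Q_out = -32.0200 L/min, so V(t) = 844.6 − 32.0200 t and V(10.21) = 517.676 L.
Solute balance: dm/dt = 0 − Q_out C = −Q_out m/V(t).
dm/m = −Q_out dt/(V₀ − 32.0200 t); integrating gives ln(m/m₀) = −(Q_out/(Q_in−Q_out)) ln(V/V₀).
m = m₀ (V₀/V)^(Q_out/(Q_in−Q_out)) = 47.84 × (844.6/517.676)^(-2.41911) = 14.6388 mol.

14.64 mol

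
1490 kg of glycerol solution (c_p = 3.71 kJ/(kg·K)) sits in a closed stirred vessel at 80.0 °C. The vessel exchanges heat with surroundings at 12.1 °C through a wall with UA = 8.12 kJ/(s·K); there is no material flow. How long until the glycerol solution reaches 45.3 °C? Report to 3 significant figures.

First-law balance (no shaft work): M c_p dT/dt = −UA(T − T_amb).
τ = M c_p/UA = 680.78 s; T_ss = T_amb = 12.100 °C.
T(t) = T_ss + (T₀ − T_ss)e^(−t/τ); set T = 45.3:
t = −τ ln[(T − T_ss)/(T₀ − T_ss)] = −680.78 · ln(0.48895) = 487.09 s.

487 s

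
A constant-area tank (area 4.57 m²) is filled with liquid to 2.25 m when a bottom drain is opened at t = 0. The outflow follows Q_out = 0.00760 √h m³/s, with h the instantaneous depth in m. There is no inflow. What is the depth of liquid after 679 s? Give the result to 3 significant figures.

Volume balance on the tank: A dh/dt = −0.00760 √h.
∫ h^(−1/2) dh = −(0.00760/A) ∫ dt, giving 2√h = 2√h₀ − (0.00760/A) t.
√h = √2.25 − 0.00760·679/(2·4.57) = 1.5000 − 0.56460 = 0.93540.
h = 0.93540² = 0.87498 m.

0.875 m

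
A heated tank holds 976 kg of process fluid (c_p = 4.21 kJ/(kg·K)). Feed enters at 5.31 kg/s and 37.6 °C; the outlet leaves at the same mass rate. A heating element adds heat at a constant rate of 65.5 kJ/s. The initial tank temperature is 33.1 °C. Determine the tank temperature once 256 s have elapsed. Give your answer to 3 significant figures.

First-law balance (no shaft work): M c_p dT/dt = ṁ c_p (T_in − T) + 65.5.
Rearrange: dT/dt = (T_ss − T)/τ with τ = M/ṁ = 183.80 s and T_ss = T_in + Q̇/(ṁ c_p) = 40.530 °C.
T approaches T_ss exponentially: T(t) = T_ss + (T₀ − T_ss) e^(−t/τ).
T(256) = 40.530 + (-7.4300)·e^(−256/183.80) = 40.530 + (-7.4300)·0.24838 = 38.685 °C.

38.7 °C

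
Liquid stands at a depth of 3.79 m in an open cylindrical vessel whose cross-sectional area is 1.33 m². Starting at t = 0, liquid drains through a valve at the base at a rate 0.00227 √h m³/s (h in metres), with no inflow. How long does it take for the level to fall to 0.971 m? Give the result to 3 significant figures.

1130 s

Accumulation of liquid (constant cross-section A): A dh/dt = −0.00227 √h.
∫ h^(−1/2) dh = −(0.00227/A) ∫ dt, giving 2√h = 2√h₀ − (0.00227/A) t.
t = 2A(√h₀ − √h)/0.00227 = 2·1.33·(√3.79 − √0.971)/0.00227
  = 2.6600 × (1.9468 − 0.98539) / 0.00227 = 1126.6 s.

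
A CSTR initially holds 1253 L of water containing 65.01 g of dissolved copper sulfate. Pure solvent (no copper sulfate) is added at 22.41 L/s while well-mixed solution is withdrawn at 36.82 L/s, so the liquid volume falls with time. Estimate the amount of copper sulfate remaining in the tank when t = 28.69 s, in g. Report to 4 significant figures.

Let m(t) be the amount of copper sulfate. Volume: V(t) = V₀ + (Q_in − Q_out) t = 1253 − 14.4100 t; V(28.69) = 839.577 L.
No copper sulfate enters, so dm/dt = −Q_out · (m/V).
dm/m = −Q_out dt/(V₀ − 14.4100 t); integrating gives ln(m/m₀) = −(Q_out/(Q_in−Q_out)) ln(V/V₀).
m = m₀ (V₀/V)^(Q_out/(Q_in−Q_out)) = 65.01 × (1253/839.577)^(-2.55517) = 23.3701 g.

23.37 g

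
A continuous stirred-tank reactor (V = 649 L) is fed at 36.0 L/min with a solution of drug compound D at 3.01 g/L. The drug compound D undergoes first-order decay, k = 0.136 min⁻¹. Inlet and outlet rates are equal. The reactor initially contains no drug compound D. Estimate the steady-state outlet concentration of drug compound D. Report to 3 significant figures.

Accumulation = in − out − consumed: V dC/dt = Q C_in − Q C − k V C.
At steady state: 0 = Q C_in − (Q + kV) C_ss, so C_ss = Q C_in/(Q + kV).
C_ss = 36.0·3.01/(36.0 + 0.136·649) = 108.36/124.26 = 0.87201 g/L.

0.872 g/L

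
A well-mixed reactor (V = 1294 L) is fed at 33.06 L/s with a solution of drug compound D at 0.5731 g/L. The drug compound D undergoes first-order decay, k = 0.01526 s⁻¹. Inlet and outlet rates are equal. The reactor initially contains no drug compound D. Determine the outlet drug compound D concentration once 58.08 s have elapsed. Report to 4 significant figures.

Accumulation = in − out − consumed: V dC/dt = Q C_in − Q C − k V C.
This is linear with rate a = Q/V + k = 0.0408087 s⁻¹.
C_ss = Q C_in/(Q + kV) = 0.358795 g/L; C(t) = C_ss + (C₀ − C_ss) e^(−a t).
C(58.08) = 0.358795 + (-0.358795)·e^(−0.0408087·58.08) = 0.358795 + (-0.358795)·0.0934650 = 0.325260 g/L.

0.3253 g/L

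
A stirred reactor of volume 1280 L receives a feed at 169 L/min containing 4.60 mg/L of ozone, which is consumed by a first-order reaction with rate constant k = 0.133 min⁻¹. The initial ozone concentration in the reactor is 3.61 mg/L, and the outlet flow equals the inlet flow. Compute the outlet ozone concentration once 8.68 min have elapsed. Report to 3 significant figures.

V dC/dt = Q(C_in − C) − k V C.
This is linear with rate a = Q/V + k = 0.26503 min⁻¹.
C_ss = Q C_in/(Q + kV) = 2.2916 mg/L; C(t) = C_ss + (C₀ − C_ss) e^(−a t).
C(8.68) = 2.2916 + (1.3184)·e^(−0.26503·8.68) = 2.2916 + (1.3184)·0.10021 = 2.4237 mg/L.

2.42 mg/L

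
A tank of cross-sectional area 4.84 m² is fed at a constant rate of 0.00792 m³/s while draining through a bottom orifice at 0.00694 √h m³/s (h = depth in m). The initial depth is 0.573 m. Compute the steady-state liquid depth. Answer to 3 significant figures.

1.30 m

A dh/dt = Q_in − 0.00694 √h. Steady state requires inflow = outflow:
Q_in = 0.00694 √h_ss ⇒ √h_ss = 0.00792/0.00694 = 1.1412.
h_ss = 1.1412² = 1.3024 m. (Since h₀ = 0.573 m < h_ss, the level will rise toward this value.)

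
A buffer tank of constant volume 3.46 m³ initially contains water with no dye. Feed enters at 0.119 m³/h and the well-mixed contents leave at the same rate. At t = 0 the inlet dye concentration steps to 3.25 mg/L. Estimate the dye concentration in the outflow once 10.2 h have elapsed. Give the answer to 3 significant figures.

0.962 mg/L

Mass balance on the solute (V constant): V dC/dt = Q(C_in − C).
Rewrite as dC/dt + C/τ = C_in/τ, τ = V/Q = 29.076 h.
This is linear first-order; C(t) = C_in + (C₀ − C_in) e^(−t/τ).
C(10.2) = 3.25 + (0 − 3.25)·e^(−10.2/29.076) = 3.25 + (-3.2500)·0.70412 = 0.96162 mg/L.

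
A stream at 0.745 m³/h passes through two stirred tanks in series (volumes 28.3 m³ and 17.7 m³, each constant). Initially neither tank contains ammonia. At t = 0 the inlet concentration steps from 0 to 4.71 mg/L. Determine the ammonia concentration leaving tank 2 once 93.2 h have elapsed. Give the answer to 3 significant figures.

Species balance on tank i: dCᵢ/dt = (Cᵢ₋₁ − Cᵢ)/τᵢ with τᵢ = Vᵢ/Q.
τ₁ = 28.3/0.745 = 37.987 h; τ₂ = 17.7/0.745 = 23.758 h.
Solving the cascade with C₁(0)=C₂(0)=0 gives C₂(t) = C_in[1 − (τ₁ e^(−t/τ₁) − τ₂ e^(−t/τ₂))/(τ₁ − τ₂)].
At t = 93.2: e^(−t/τ₁) = 0.085992, e^(−t/τ₂) = 0.019785.
C₂ = 4.71·[1 − (37.987·0.085992 − 23.758·0.019785)/(14.228)] = 4.71·0.80345 = 3.7843 mg/L.

3.78 mg/L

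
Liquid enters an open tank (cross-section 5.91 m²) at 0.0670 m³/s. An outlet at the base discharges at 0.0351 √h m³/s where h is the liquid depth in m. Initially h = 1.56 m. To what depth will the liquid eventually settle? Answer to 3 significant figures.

3.64 m

Accumulation of liquid (constant cross-section A): A dh/dt = Q_in − 0.0351 √h. At steady state dh/dt = 0:
Q_in = 0.0351 √h_ss ⇒ √h_ss = 0.0670/0.0351 = 1.9088.
h_ss = 1.9088² = 3.6436 m. (Since h₀ = 1.56 m < h_ss, the level will rise toward this value.)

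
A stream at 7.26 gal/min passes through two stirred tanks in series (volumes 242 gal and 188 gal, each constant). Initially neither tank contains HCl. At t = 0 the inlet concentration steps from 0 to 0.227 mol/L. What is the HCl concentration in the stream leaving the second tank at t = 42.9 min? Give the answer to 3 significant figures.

0.0969 mol/L

Time constants: τᵢ = Vᵢ/Q for each well-mixed tank.
τ₁ = 242/7.26 = 33.333 min; τ₂ = 188/7.26 = 25.895 min.
Tank 1: C₁ = C_in(1 − e^(−t/τ₁)). Tank 2 (τ₁ ≠ τ₂): C₂ = C_in[1 − (τ₁ e^(−t/τ₁) − τ₂ e^(−t/τ₂))/(τ₁ − τ₂)].
At t = 42.9: e^(−t/τ₁) = 0.27610, e^(−t/τ₂) = 0.19077.
C₂ = 0.227·[1 − (33.333·0.27610 − 25.895·0.19077)/(7.4380)] = 0.227·0.42685 = 0.096894 mol/L.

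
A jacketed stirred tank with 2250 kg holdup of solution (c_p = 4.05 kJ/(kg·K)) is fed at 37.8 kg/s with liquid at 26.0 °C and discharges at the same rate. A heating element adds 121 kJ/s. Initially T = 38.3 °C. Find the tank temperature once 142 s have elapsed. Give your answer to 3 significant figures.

27.8 °C

M c_p dT/dt = ṁ c_p (T_in − T) + Q̇.
Rearrange: dT/dt = (T_ss − T)/τ with τ = M/ṁ = 59.524 s and T_ss = T_in + Q̇/(ṁ c_p) = 26.790 °C.
Integrating: T(t) = T_ss + (T₀ − T_ss) e^(−t/τ).
T(142) = 26.790 + (11.510)·e^(−142/59.524) = 26.790 + (11.510)·0.092034 = 27.850 °C.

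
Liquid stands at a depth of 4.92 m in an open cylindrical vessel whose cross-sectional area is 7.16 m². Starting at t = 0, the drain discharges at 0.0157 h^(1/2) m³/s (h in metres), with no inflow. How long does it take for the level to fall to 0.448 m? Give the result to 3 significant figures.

1410 s

Mass balance (ρ constant): A dh/dt = −0.0157 √h.
This is separable: 2 d(√h)/dt = −0.0157/A, so √h = √h₀ − (0.0157/(2A)) t.
t = 2A(√h₀ − √h)/0.0157 = 2·7.16·(√4.92 − √0.448)/0.0157
  = 14.320 × (2.2181 − 0.66933) / 0.0157 = 1412.6 s.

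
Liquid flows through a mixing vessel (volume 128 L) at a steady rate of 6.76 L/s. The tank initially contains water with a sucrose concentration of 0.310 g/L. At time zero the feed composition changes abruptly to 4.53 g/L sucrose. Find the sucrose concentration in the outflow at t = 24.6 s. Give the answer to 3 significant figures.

Accumulation = in − out for the solute gives V dC/dt = Q(C_in − C).
Rewrite as dC/dt + C/τ = C_in/τ, τ = V/Q = 18.935 s.
This is linear first-order; C(t) = C_in + (C₀ − C_in) e^(−t/τ).
C(24.6) = 4.53 + (0.310 − 4.53)·e^(−24.6/18.935) = 4.53 + (-4.2200)·0.27275 = 3.3790 g/L.

3.38 g/L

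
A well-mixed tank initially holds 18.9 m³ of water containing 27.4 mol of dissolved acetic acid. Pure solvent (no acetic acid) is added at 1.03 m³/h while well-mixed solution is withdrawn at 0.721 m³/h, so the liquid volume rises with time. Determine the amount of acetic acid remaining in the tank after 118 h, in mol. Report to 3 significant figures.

2.23 mol

Let m(t) be the amount of acetic acid. Volume: V(t) = V₀ + (Q_in − Q_out) t = 18.9 + 0.30900 t; V(118) = 55.362 m³.
Solute balance: dm/dt = 0 − Q_out C = −Q_out m/V(t).
Separate: dm/m = −Q_out dt/V(t) ⇒ ln(m/m₀) = −(Q_out/(Q_in−Q_out)) ln(V/V₀).
m = m₀ (V₀/V)^(Q_out/(Q_in−Q_out)) = 27.4 × (18.9/55.362)^(2.3333) = 2.2319 mol.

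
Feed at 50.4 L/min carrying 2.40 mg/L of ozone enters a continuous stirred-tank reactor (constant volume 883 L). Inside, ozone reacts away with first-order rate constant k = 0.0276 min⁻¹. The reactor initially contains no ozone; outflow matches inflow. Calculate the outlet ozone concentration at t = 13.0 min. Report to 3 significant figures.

Species balance: V dC/dt = Q C_in − Q C − k V C.
dC/dt = (Q/V) C_in − (Q/V + k) C; effective rate a = Q/V + k = 0.057078 + 0.0276 = 0.084678 min⁻¹.
C_ss = Q C_in/(Q + kV) = 1.6177 mg/L; C(t) = C_ss + (C₀ − C_ss) e^(−a t).
C(13.0) = 1.6177 + (-1.6177)·e^(−0.084678·13.0) = 1.6177 + (-1.6177)·0.33260 = 1.0797 mg/L.

1.08 mg/L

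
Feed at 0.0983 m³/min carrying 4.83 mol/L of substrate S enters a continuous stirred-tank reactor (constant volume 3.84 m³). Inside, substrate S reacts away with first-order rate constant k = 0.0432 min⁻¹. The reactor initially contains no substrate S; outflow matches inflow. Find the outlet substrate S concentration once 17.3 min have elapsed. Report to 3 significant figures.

1.25 mol/L

V dC/dt = Q(C_in − C) − k V C.
This is linear with rate a = Q/V + k = 0.068799 min⁻¹.
C_ss = Q C_in/(Q + kV) = 1.7972 mol/L; C(t) = C_ss + (C₀ − C_ss) e^(−a t).
C(17.3) = 1.7972 + (-1.7972)·e^(−0.068799·17.3) = 1.7972 + (-1.7972)·0.30415 = 1.2505 mol/L.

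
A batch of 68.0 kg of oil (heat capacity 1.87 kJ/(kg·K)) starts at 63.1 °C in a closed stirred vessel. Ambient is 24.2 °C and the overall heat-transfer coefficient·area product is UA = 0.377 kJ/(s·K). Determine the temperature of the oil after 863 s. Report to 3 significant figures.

27.2 °C

Unsteady energy balance on the tank contents: M c_p dT/dt = −UA(T − T_amb).
dT/dt = (T_ss − T)/τ with T_ss = T_amb = 24.200 °C, τ = M c_p/UA = 68.0·1.87/0.377 = 337.29 s.
T approaches T_ss exponentially: T(t) = T_ss + (T₀ − T_ss) e^(−t/τ).
T(863) = 24.200 + (38.900)·0.077413 = 27.211 °C.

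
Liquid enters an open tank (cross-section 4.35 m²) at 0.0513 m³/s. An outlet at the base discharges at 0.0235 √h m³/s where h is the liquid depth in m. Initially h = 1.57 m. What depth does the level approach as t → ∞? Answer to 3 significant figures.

A dh/dt = Q_in − 0.0235 √h. Steady state requires inflow = outflow:
Q_in = 0.0235 √h_ss ⇒ √h_ss = 0.0513/0.0235 = 2.1830.
h_ss = 2.1830² = 4.7654 m. (Since h₀ = 1.57 m < h_ss, the level will rise toward this value.)

4.77 m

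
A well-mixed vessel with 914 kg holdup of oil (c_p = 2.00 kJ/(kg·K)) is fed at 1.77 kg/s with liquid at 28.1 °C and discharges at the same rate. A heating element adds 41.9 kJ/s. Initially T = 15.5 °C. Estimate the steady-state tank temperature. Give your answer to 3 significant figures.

39.9 °C

M c_p dT/dt = ṁ c_p (T_in − T) + Q̇.
At steady state dT/dt = 0 ⇒ T_ss = T_in + Q̇/(ṁ c_p) = 28.1 + 41.9/(1.77·2.00) = 39.936 °C.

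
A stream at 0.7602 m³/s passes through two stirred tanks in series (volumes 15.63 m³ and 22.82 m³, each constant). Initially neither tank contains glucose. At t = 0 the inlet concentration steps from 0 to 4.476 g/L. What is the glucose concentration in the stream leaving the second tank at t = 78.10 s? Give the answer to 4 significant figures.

3.641 g/L

Each tank obeys Vᵢ dCᵢ/dt = Q(Cᵢ₋₁ − Cᵢ), so τᵢ = Vᵢ/Q.
τ₁ = 15.63/0.7602 = 20.5604 s; τ₂ = 22.82/0.7602 = 30.0184 s.
Tank 1: C₁ = C_in(1 − e^(−t/τ₁)). Tank 2 (τ₁ ≠ τ₂): C₂ = C_in[1 − (τ₁ e^(−t/τ₁) − τ₂ e^(−t/τ₂))/(τ₁ − τ₂)].
At t = 78.10: e^(−t/τ₁) = 0.0224028, e^(−t/τ₂) = 0.0741447.
C₂ = 4.476·[1 − (20.5604·0.0224028 − 30.0184·0.0741447)/(-9.45804)] = 4.476·0.813376 = 3.64067 g/L.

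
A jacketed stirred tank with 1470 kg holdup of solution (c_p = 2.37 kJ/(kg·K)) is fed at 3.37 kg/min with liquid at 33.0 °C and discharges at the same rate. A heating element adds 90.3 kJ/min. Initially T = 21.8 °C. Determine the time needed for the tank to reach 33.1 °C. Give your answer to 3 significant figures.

304 min

M c_p dT/dt = ṁ c_p (T_in − T) + Q̇.
τ = M/ṁ = 436.20 min; T_ss = T_in + Q̇/(ṁ c_p) = 44.306 °C.
T(t) = T_ss + (T₀ − T_ss) e^(−t/τ). Set T = 33.1:
e^(−t/τ) = (33.1 − 44.306)/(21.8 − 44.306) = 0.49791
t = −436.20 · ln(0.49791) = 304.18 min.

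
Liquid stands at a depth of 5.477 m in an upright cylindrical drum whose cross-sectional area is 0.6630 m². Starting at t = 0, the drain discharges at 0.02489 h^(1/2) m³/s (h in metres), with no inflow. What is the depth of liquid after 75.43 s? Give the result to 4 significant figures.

With no inflow, A dh/dt = −0.02489 √h.
This is separable: 2 d(√h)/dt = −0.02489/A, so √h = √h₀ − (0.02489/(2A)) t.
√h = √5.477 − 0.02489·75.43/(2·0.6630) = 2.34030 − 1.41588 = 0.924422.
h = 0.924422² = 0.854557 m.

0.8546 m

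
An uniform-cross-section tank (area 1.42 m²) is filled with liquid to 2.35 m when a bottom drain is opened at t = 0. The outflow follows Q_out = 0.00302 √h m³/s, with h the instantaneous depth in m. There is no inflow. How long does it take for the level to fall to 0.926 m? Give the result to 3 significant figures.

With no inflow, A dh/dt = −0.00302 √h.
This is separable: 2 d(√h)/dt = −0.00302/A, so √h = √h₀ − (0.00302/(2A)) t.
t = 2A(√h₀ − √h)/0.00302 = 2·1.42·(√2.35 − √0.926)/0.00302
  = 2.8400 × (1.5330 − 0.96229) / 0.00302 = 536.67 s.

537 s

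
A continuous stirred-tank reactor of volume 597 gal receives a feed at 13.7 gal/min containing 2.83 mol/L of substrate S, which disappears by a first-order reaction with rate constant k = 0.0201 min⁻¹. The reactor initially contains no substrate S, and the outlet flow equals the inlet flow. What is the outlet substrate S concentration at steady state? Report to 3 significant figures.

1.51 mol/L

Species balance: V dC/dt = Q C_in − Q C − k V C.
Steady state (dC/dt = 0): C_ss = Q C_in/(Q + kV) = C_in/(1 + kV/Q).
C_ss = 13.7·2.83/(13.7 + 0.0201·597) = 38.771/25.700 = 1.5086 mol/L.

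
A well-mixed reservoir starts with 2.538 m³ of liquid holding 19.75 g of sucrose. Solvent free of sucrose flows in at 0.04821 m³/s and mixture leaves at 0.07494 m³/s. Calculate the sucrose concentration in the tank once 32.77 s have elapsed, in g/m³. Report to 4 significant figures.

3.627 g/m³

Total volume: dV/dt = Q_in − Q_out = -0.0267300 m³/s, so V(t) = 2.538 − 0.0267300 t and V(32.77) = 1.66206 m³.
Solute balance: dm/dt = 0 − Q_out C = −Q_out m/V(t).
Separate: dm/m = −Q_out dt/V(t) ⇒ ln(m/m₀) = −(Q_out/(Q_in−Q_out)) ln(V/V₀).
m = m₀ (V₀/V)^(Q_out/(Q_in−Q_out)) = 19.75 × (2.538/1.66206)^(-2.80359) = 6.02753 g.
C = m/V = 6.02753/1.66206 = 3.62655 g/m³.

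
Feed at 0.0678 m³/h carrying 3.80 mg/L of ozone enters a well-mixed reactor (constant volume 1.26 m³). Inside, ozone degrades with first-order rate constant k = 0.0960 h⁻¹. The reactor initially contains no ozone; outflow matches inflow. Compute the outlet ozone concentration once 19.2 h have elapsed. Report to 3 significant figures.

V dC/dt = Q(C_in − C) − k V C.
dC/dt = (Q/V) C_in − (Q/V + k) C; effective rate a = Q/V + k = 0.053810 + 0.0960 = 0.14981 h⁻¹.
C_ss = Q C_in/(Q + kV) = 1.3649 mg/L; C(t) = C_ss + (C₀ − C_ss) e^(−a t).
C(19.2) = 1.3649 + (-1.3649)·e^(−0.14981·19.2) = 1.3649 + (-1.3649)·0.056340 = 1.2880 mg/L.

1.29 mg/L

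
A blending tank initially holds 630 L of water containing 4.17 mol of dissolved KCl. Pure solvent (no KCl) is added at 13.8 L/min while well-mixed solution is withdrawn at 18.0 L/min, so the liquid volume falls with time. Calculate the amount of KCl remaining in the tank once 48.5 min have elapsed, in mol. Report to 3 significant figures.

0.782 mol

Let m(t) be the amount of KCl. Volume: V(t) = V₀ + (Q_in − Q_out) t = 630 − 4.2000 t; V(48.5) = 426.30 L.
Species balance (pure solvent in): dm/dt = −Q_out · m/V(t).
dm/m = −Q_out dt/(V₀ − 4.2000 t); integrating gives ln(m/m₀) = −(Q_out/(Q_in−Q_out)) ln(V/V₀).
m = m₀ (V₀/V)^(Q_out/(Q_in−Q_out)) = 4.17 × (630/426.30)^(-4.2857) = 0.78194 mol.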